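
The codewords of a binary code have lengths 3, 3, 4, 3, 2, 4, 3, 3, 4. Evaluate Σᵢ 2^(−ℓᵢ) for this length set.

With common denominator 2^4 = 16: Σ 2^(−ℓᵢ) = 2/16 + 2/16 + 1/16 + 2/16 + 4/16 + 1/16 + 2/16 + 2/16 + 1/16 = 17/16 = 1.0625.

1.0625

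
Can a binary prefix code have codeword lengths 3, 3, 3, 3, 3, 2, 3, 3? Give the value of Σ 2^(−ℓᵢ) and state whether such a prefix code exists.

With common denominator 2^3 = 8: Σ 2^(−ℓᵢ) = 1/8 + 1/8 + 1/8 + 1/8 + 1/8 + 2/8 + 1/8 + 1/8 = 9/8 = 1.125.
Kraft's inequality requires Σ ≤ 1; here Σ = 1.125 > 1, so no such prefix code exists.

1.125; no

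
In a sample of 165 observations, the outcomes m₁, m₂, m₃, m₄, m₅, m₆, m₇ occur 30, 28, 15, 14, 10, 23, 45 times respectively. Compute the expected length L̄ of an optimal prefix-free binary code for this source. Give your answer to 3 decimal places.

Probabilities are the counts divided by 165.
Repeatedly combine the two least-probable nodes; the expected code length is the sum of the merged weights.
merge 2/33 + 14/165 → 8/55
merge 1/11 + 23/165 → 38/165
merge 8/55 + 28/165 → 52/165
merge 2/11 + 38/165 → 68/165
merge 3/11 + 52/165 → 97/165
merge 68/165 + 97/165 → 1
L = 8/55 + 38/165 + 52/165 + 68/165 + 97/165 + 1 = 148/55 ≈ 2.691 bits/symbol.

2.691 bits/symbol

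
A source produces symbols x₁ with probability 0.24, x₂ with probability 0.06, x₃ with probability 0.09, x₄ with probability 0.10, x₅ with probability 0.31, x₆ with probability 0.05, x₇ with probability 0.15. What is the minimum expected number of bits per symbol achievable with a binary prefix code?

Repeatedly combine the two least-probable nodes; the expected code length is the sum of the merged weights.
merge 1/20 + 3/50 → 11/100
merge 9/100 + 1/10 → 19/100
merge 11/100 + 3/20 → 13/50
merge 19/100 + 6/25 → 43/100
merge 13/50 + 31/100 → 57/100
merge 43/100 + 57/100 → 1
L = 11/100 + 19/100 + 13/50 + 43/100 + 57/100 + 1 = 64/25 = 2.56 bits/symbol.

2.56 bits/symbol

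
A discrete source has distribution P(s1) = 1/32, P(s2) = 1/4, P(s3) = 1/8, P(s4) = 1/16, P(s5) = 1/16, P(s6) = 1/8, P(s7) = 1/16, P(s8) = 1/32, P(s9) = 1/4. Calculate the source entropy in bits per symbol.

Each probability is a power of 1/2, so log₂(1/p) is an integer.
H = Σ p·log₂(1/p) = 1/32·5 + 1/4·2 + 1/8·3 + 1/16·4 + 1/16·4 + 1/8·3 + 1/16·4 + 1/32·5 + 1/4·2 = 2.8125 bits.

2.8125 bits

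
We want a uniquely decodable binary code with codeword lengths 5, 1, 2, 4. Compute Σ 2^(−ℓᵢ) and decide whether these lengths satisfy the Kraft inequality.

0.84375; yes

With common denominator 2^5 = 32: Σ 2^(−ℓᵢ) = 1/32 + 16/32 + 8/32 + 2/32 = 27/32 = 0.84375.
Kraft's inequality requires Σ ≤ 1; here Σ = 0.84375 ≤ 1, so such a prefix code exists.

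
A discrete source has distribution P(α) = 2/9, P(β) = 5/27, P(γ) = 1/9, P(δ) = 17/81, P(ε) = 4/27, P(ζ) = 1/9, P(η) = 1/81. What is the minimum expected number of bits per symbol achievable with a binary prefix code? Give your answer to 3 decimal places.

Repeatedly combine the two least-probable nodes; the expected code length is the sum of the merged weights.
merge 1/81 + 1/9 → 10/81
merge 1/9 + 10/81 → 19/81
merge 4/27 + 5/27 → 1/3
merge 17/81 + 2/9 → 35/81
merge 19/81 + 1/3 → 46/81
merge 35/81 + 46/81 → 1
L = 10/81 + 19/81 + 1/3 + 35/81 + 46/81 + 1 = 218/81 ≈ 2.691 bits/symbol.

2.691 bits/symbol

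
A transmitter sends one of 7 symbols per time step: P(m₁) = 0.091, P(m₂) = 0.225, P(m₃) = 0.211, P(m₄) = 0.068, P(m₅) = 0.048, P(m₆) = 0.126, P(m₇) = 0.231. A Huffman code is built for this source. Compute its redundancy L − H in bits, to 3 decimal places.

0.045 bits

Entropy H = −Σ p log₂ p ≈ 2.6114 bits.
Huffman merges: 6/125+17/250→29/250; 91/1000+29/250→207/1000; 63/500+207/1000→333/1000; 211/1000+9/40→109/250; 231/1000+333/1000→141/250; 109/250+141/250→1. L = 332/125 ≈ 2.6560.
L − H = 2.6560 − 2.6114 = 0.045 bits.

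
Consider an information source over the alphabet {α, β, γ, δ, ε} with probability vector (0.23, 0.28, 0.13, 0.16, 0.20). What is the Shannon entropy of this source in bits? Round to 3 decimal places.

2.272 bits

H = −Σ pᵢ log₂ pᵢ.
−0.23·log₂(0.23) = 0.4877
−0.28·log₂(0.28) = 0.5142
−0.13·log₂(0.13) = 0.3826
−0.16·log₂(0.16) = 0.4230
−0.20·log₂(0.20) = 0.4644
Sum ≈ 2.2719 → 2.272 bits.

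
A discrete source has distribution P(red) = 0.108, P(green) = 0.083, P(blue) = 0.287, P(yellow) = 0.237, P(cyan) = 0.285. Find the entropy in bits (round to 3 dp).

2.170 bits

H = −Σ pᵢ log₂ pᵢ.
−0.108·log₂(0.108) = 0.3468
−0.083·log₂(0.083) = 0.2980
−0.287·log₂(0.287) = 0.5169
−0.237·log₂(0.237) = 0.4923
−0.285·log₂(0.285) = 0.5161
Sum ≈ 2.1700 → 2.170 bits.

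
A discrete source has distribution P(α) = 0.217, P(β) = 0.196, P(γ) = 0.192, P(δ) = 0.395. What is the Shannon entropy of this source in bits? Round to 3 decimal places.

H = −Σ pᵢ log₂ pᵢ.
−0.217·log₂(0.217) = 0.4783
−0.196·log₂(0.196) = 0.4608
−0.192·log₂(0.192) = 0.4571
−0.395·log₂(0.395) = 0.5293
Sum ≈ 1.9256 → 1.926 bits.

1.926 bits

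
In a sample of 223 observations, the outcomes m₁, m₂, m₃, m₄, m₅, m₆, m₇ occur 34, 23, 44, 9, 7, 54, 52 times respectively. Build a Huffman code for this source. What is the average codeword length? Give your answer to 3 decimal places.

2.574 bits/symbol

Probabilities are the counts divided by 223.
Repeatedly combine the two least-probable nodes; the expected code length is the sum of the merged weights.
merge 7/223 + 9/223 → 16/223
merge 16/223 + 23/223 → 39/223
merge 34/223 + 39/223 → 73/223
merge 44/223 + 52/223 → 96/223
merge 54/223 + 73/223 → 127/223
merge 96/223 + 127/223 → 1
L = 16/223 + 39/223 + 73/223 + 96/223 + 127/223 + 1 = 574/223 ≈ 2.574 bits/symbol.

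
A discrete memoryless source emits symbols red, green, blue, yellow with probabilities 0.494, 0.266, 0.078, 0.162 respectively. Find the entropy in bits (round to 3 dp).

1.723 bits

H = −Σ pᵢ log₂ pᵢ.
−0.494·log₂(0.494) = 0.5026
−0.266·log₂(0.266) = 0.5082
−0.078·log₂(0.078) = 0.2871
−0.162·log₂(0.162) = 0.4254
Sum ≈ 1.7233 → 1.723 bits.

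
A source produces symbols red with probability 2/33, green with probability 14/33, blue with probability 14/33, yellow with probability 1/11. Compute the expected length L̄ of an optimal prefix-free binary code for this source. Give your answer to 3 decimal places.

1.727 bits/symbol

Repeatedly combine the two least-probable nodes; the expected code length is the sum of the merged weights.
merge 2/33 + 1/11 → 5/33
merge 5/33 + 14/33 → 19/33
merge 14/33 + 19/33 → 1
L = 5/33 + 19/33 + 1 = 19/11 ≈ 1.727 bits/symbol.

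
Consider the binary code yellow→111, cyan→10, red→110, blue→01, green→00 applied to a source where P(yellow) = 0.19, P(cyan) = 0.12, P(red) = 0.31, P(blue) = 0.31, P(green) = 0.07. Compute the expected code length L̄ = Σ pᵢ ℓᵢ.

L̄ = Σ pᵢ·ℓᵢ = 0.19·3 + 0.12·2 + 0.31·3 + 0.31·2 + 0.07·2 = 2.5 bits/symbol.

2.5 bits/symbol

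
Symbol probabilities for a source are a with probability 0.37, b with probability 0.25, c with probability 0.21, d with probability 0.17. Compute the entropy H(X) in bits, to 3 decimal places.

1.938 bits

H = −Σ pᵢ log₂ pᵢ.
−0.37·log₂(0.37) = 0.5307
−0.25·log₂(0.25) = 0.5000
−0.21·log₂(0.21) = 0.4728
−0.17·log₂(0.17) = 0.4346
Sum ≈ 1.9381 → 1.938 bits.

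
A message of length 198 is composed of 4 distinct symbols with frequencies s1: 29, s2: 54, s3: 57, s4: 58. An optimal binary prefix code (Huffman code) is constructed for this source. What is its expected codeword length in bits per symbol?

Probabilities are the counts divided by 198.
Repeatedly combine the two least-probable nodes; the expected code length is the sum of the merged weights.
merge 29/198 + 3/11 → 83/198
merge 19/66 + 29/99 → 115/198
merge 83/198 + 115/198 → 1
L = 83/198 + 115/198 + 1 = 2 bits/symbol.

2 bits/symbol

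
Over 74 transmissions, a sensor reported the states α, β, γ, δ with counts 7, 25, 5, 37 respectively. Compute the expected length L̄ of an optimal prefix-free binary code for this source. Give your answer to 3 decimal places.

Probabilities are the counts divided by 74.
Repeatedly combine the two least-probable nodes; the expected code length is the sum of the merged weights.
merge 5/74 + 7/74 → 6/37
merge 6/37 + 25/74 → 1/2
merge 1/2 + 1/2 → 1
L = 6/37 + 1/2 + 1 = 123/74 ≈ 1.662 bits/symbol.

1.662 bits/symbol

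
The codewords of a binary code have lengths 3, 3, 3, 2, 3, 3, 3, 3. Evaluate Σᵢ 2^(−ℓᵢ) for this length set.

1.125

With common denominator 2^3 = 8: Σ 2^(−ℓᵢ) = 1/8 + 1/8 + 1/8 + 2/8 + 1/8 + 1/8 + 1/8 + 1/8 = 9/8 = 1.125.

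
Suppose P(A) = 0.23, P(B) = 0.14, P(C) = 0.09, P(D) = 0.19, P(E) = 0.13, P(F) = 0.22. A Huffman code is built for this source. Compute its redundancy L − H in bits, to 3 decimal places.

0.034 bits

Entropy H = −Σ p log₂ p ≈ 2.5159 bits.
Huffman merges: 9/100+13/100→11/50; 7/50+19/100→33/100; 11/50+11/50→11/25; 23/100+33/100→14/25; 11/25+14/25→1. L = 51/20 ≈ 2.5500.
L − H = 2.5500 − 2.5159 = 0.034 bits.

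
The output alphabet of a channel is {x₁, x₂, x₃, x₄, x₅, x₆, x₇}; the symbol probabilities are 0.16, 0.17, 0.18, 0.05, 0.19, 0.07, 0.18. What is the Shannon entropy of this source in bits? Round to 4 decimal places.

2.6881 bits

H = −Σ pᵢ log₂ pᵢ.
−0.16·log₂(0.16) = 0.4230
−0.17·log₂(0.17) = 0.4346
−0.18·log₂(0.18) = 0.4453
−0.05·log₂(0.05) = 0.2161
−0.19·log₂(0.19) = 0.4552
−0.07·log₂(0.07) = 0.2686
−0.18·log₂(0.18) = 0.4453
Sum ≈ 2.6881 → 2.6881 bits.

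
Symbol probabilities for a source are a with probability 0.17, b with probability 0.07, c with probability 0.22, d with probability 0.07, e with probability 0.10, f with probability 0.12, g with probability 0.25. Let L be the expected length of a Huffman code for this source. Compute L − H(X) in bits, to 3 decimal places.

Entropy H = −Σ p log₂ p ≈ 2.6515 bits.
Huffman merges: 7/100+7/100→7/50; 1/10+3/25→11/50; 7/50+17/100→31/100; 11/50+11/50→11/25; 1/4+31/100→14/25; 11/25+14/25→1. L = 267/100 ≈ 2.6700.
L − H = 2.6700 − 2.6515 = 0.018 bits.

0.018 bits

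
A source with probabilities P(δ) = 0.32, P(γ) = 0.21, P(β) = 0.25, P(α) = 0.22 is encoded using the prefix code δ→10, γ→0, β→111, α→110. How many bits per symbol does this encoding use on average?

2.26 bits/symbol

L̄ = Σ pᵢ·ℓᵢ = 0.32·2 + 0.21·1 + 0.25·3 + 0.22·3 = 2.26 bits/symbol.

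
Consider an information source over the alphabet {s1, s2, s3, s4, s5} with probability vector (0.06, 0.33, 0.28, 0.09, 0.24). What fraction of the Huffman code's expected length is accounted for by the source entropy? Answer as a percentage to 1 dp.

Entropy H = −Σ p log₂ p ≈ 2.0924 bits.
Huffman merges: 3/50+9/100→3/20; 3/20+6/25→39/100; 7/25+33/100→61/100; 39/100+61/100→1. L = 43/20 ≈ 2.1500.
Efficiency = H/L = 2.0924/2.1500 = 97.3%.

97.3%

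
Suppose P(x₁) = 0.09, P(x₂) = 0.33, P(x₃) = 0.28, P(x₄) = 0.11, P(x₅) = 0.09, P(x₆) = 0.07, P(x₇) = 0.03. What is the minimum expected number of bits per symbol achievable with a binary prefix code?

Repeatedly combine the two least-probable nodes; the expected code length is the sum of the merged weights.
merge 3/100 + 7/100 → 1/10
merge 9/100 + 9/100 → 9/50
merge 1/10 + 11/100 → 21/100
merge 9/50 + 21/100 → 39/100
merge 7/25 + 33/100 → 61/100
merge 39/100 + 61/100 → 1
L = 1/10 + 9/50 + 21/100 + 39/100 + 61/100 + 1 = 249/100 = 2.49 bits/symbol.

2.49 bits/symbol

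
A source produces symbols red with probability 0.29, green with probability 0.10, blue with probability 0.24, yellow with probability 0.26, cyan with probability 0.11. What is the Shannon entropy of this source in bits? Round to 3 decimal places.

H = −Σ pᵢ log₂ pᵢ.
−0.29·log₂(0.29) = 0.5179
−0.10·log₂(0.10) = 0.3322
−0.24·log₂(0.24) = 0.4941
−0.26·log₂(0.26) = 0.5053
−0.11·log₂(0.11) = 0.3503
Sum ≈ 2.1998 → 2.200 bits.

2.200 bits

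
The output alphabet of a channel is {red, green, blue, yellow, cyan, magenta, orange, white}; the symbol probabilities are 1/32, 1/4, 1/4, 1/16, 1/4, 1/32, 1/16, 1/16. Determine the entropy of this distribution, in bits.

Each probability is a power of 1/2, so log₂(1/p) is an integer.
H = Σ p·log₂(1/p) = 1/32·5 + 1/4·2 + 1/4·2 + 1/16·4 + 1/4·2 + 1/32·5 + 1/16·4 + 1/16·4 = 2.5625 bits.

2.5625 bits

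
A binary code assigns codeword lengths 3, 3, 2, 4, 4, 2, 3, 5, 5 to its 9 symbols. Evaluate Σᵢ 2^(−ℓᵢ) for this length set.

1.0625

With common denominator 2^5 = 32: Σ 2^(−ℓᵢ) = 4/32 + 4/32 + 8/32 + 2/32 + 2/32 + 8/32 + 4/32 + 1/32 + 1/32 = 34/32 = 1.0625.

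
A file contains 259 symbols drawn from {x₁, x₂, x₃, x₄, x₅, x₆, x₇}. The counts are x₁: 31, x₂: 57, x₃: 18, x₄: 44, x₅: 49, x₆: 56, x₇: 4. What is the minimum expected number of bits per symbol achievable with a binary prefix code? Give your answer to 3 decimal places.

2.649 bits/symbol

Probabilities are the counts divided by 259.
Repeatedly combine the two least-probable nodes; the expected code length is the sum of the merged weights.
merge 4/259 + 18/259 → 22/259
merge 22/259 + 31/259 → 53/259
merge 44/259 + 7/37 → 93/259
merge 53/259 + 8/37 → 109/259
merge 57/259 + 93/259 → 150/259
merge 109/259 + 150/259 → 1
L = 22/259 + 53/259 + 93/259 + 109/259 + 150/259 + 1 = 98/37 ≈ 2.649 bits/symbol.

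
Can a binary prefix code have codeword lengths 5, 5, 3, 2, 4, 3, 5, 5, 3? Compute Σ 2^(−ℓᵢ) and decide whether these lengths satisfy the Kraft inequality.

With common denominator 2^5 = 32: Σ 2^(−ℓᵢ) = 1/32 + 1/32 + 4/32 + 8/32 + 2/32 + 4/32 + 1/32 + 1/32 + 4/32 = 26/32 = 0.8125.
Kraft's inequality requires Σ ≤ 1; here Σ = 0.8125 ≤ 1, so such a prefix code exists.

0.8125; yes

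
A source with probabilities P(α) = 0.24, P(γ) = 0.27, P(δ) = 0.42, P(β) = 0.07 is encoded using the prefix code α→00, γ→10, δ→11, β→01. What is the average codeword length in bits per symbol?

L̄ = Σ pᵢ·ℓᵢ = 0.24·2 + 0.27·2 + 0.42·2 + 0.07·2 = 2 bits/symbol.

2 bits/symbol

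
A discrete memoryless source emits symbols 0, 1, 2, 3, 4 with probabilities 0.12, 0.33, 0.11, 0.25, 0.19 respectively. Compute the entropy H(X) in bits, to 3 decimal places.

H = −Σ pᵢ log₂ pᵢ.
−0.12·log₂(0.12) = 0.3671
−0.33·log₂(0.33) = 0.5278
−0.11·log₂(0.11) = 0.3503
−0.25·log₂(0.25) = 0.5000
−0.19·log₂(0.19) = 0.4552
Sum ≈ 2.2004 → 2.200 bits.

2.200 bits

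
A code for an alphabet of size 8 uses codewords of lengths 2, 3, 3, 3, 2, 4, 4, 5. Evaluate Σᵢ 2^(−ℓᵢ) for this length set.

With common denominator 2^5 = 32: Σ 2^(−ℓᵢ) = 8/32 + 4/32 + 4/32 + 4/32 + 8/32 + 2/32 + 2/32 + 1/32 = 33/32 = 1.03125.

1.03125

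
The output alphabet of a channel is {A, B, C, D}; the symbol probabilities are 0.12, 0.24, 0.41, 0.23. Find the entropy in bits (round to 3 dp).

H = −Σ pᵢ log₂ pᵢ.
−0.12·log₂(0.12) = 0.3671
−0.24·log₂(0.24) = 0.4941
−0.41·log₂(0.41) = 0.5274
−0.23·log₂(0.23) = 0.4877
Sum ≈ 1.8763 → 1.876 bits.

1.876 bits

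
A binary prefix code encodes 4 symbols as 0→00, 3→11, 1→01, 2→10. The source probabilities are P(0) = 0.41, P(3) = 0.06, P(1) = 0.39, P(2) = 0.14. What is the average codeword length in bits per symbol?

L̄ = Σ pᵢ·ℓᵢ = 0.41·2 + 0.06·2 + 0.39·2 + 0.14·2 = 2 bits/symbol.

2 bits/symbol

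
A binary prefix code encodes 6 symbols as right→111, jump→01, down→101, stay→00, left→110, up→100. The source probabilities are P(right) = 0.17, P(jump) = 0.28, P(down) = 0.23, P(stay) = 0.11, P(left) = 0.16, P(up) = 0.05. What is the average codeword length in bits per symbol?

2.61 bits/symbol

L̄ = Σ pᵢ·ℓᵢ = 0.17·3 + 0.28·2 + 0.23·3 + 0.11·2 + 0.16·3 + 0.05·3 = 2.61 bits/symbol.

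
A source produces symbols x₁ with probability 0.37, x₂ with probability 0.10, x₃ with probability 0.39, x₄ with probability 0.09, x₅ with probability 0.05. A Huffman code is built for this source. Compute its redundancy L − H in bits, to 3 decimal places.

0.069 bits

Entropy H = −Σ p log₂ p ≈ 1.9215 bits.
Huffman merges: 1/20+9/100→7/50; 1/10+7/50→6/25; 6/25+37/100→61/100; 39/100+61/100→1. L = 199/100 ≈ 1.9900.
L − H = 1.9900 − 1.9215 = 0.069 bits.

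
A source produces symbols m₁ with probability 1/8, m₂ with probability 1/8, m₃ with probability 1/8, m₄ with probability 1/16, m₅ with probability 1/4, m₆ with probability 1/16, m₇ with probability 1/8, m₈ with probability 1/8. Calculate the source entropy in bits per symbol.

2.875 bits

Each probability is a power of 1/2, so log₂(1/p) is an integer.
H = Σ p·log₂(1/p) = 1/8·3 + 1/8·3 + 1/8·3 + 1/16·4 + 1/4·2 + 1/16·4 + 1/8·3 + 1/8·3 = 2.875 bits.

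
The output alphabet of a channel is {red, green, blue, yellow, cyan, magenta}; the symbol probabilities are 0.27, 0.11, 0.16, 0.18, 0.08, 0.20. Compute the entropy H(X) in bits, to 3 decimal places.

2.485 bits

H = −Σ pᵢ log₂ pᵢ.
−0.27·log₂(0.27) = 0.5100
−0.11·log₂(0.11) = 0.3503
−0.16·log₂(0.16) = 0.4230
−0.18·log₂(0.18) = 0.4453
−0.08·log₂(0.08) = 0.2915
−0.20·log₂(0.20) = 0.4644
Sum ≈ 2.4845 → 2.485 bits.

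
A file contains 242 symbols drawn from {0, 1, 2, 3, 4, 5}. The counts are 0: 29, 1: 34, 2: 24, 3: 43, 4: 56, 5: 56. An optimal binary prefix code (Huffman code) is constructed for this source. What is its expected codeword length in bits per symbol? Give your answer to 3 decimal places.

Probabilities are the counts divided by 242.
Repeatedly combine the two least-probable nodes; the expected code length is the sum of the merged weights.
merge 12/121 + 29/242 → 53/242
merge 17/121 + 43/242 → 7/22
merge 53/242 + 28/121 → 109/242
merge 28/121 + 7/22 → 133/242
merge 109/242 + 133/242 → 1
L = 53/242 + 7/22 + 109/242 + 133/242 + 1 = 307/121 ≈ 2.537 bits/symbol.

2.537 bits/symbol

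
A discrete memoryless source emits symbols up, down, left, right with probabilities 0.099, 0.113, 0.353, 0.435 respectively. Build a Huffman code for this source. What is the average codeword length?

Repeatedly combine the two least-probable nodes; the expected code length is the sum of the merged weights.
merge 99/1000 + 113/1000 → 53/250
merge 53/250 + 353/1000 → 113/200
merge 87/200 + 113/200 → 1
L = 53/250 + 113/200 + 1 = 1777/1000 = 1.777 bits/symbol.

1.777 bits/symbol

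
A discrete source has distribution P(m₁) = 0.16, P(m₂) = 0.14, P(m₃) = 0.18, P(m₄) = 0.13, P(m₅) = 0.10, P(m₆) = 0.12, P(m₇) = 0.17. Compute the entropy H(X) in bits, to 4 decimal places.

H = −Σ pᵢ log₂ pᵢ.
−0.16·log₂(0.16) = 0.4230
−0.14·log₂(0.14) = 0.3971
−0.18·log₂(0.18) = 0.4453
−0.13·log₂(0.13) = 0.3826
−0.10·log₂(0.10) = 0.3322
−0.12·log₂(0.12) = 0.3671
−0.17·log₂(0.17) = 0.4346
Sum ≈ 2.7819 → 2.7819 bits.

2.7819 bits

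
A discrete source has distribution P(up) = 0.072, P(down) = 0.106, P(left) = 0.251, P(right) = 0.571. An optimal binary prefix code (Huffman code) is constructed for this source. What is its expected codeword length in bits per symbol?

Repeatedly combine the two least-probable nodes; the expected code length is the sum of the merged weights.
merge 9/125 + 53/500 → 89/500
merge 89/500 + 251/1000 → 429/1000
merge 429/1000 + 571/1000 → 1
L = 89/500 + 429/1000 + 1 = 1607/1000 = 1.607 bits/symbol.

1.607 bits/symbol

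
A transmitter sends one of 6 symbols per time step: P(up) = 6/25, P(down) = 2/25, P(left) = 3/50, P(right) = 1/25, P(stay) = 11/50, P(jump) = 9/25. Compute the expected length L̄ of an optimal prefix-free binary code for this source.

Repeatedly combine the two least-probable nodes; the expected code length is the sum of the merged weights.
merge 1/25 + 3/50 → 1/10
merge 2/25 + 1/10 → 9/50
merge 9/50 + 11/50 → 2/5
merge 6/25 + 9/25 → 3/5
merge 2/5 + 3/5 → 1
L = 1/10 + 9/50 + 2/5 + 3/5 + 1 = 57/25 = 2.28 bits/symbol.

2.28 bits/symbol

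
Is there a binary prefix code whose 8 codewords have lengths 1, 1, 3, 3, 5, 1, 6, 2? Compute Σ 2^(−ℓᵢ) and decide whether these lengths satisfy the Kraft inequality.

With common denominator 2^6 = 64: Σ 2^(−ℓᵢ) = 32/64 + 32/64 + 8/64 + 8/64 + 2/64 + 32/64 + 1/64 + 16/64 = 131/64 = 2.046875.
Kraft's inequality requires Σ ≤ 1; here Σ = 2.046875 > 1, so no such prefix code exists.

2.046875; no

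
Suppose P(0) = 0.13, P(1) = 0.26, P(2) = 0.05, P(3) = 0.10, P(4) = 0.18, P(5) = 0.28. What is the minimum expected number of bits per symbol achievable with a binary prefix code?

Repeatedly combine the two least-probable nodes; the expected code length is the sum of the merged weights.
merge 1/20 + 1/10 → 3/20
merge 13/100 + 3/20 → 7/25
merge 9/50 + 13/50 → 11/25
merge 7/25 + 7/25 → 14/25
merge 11/25 + 14/25 → 1
L = 3/20 + 7/25 + 11/25 + 14/25 + 1 = 243/100 = 2.43 bits/symbol.

2.43 bits/symbol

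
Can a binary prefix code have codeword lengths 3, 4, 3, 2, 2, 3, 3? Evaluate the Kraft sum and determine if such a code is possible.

1.0625; no

With common denominator 2^4 = 16: Σ 2^(−ℓᵢ) = 2/16 + 1/16 + 2/16 + 4/16 + 4/16 + 2/16 + 2/16 = 17/16 = 1.0625.
Kraft's inequality requires Σ ≤ 1; here Σ = 1.0625 > 1, so no such prefix code exists.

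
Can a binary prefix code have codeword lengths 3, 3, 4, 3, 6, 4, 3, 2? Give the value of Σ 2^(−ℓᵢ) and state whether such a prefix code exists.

0.890625; yes

With common denominator 2^6 = 64: Σ 2^(−ℓᵢ) = 8/64 + 8/64 + 4/64 + 8/64 + 1/64 + 4/64 + 8/64 + 16/64 = 57/64 = 0.890625.
Kraft's inequality requires Σ ≤ 1; here Σ = 0.890625 ≤ 1, so such a prefix code exists.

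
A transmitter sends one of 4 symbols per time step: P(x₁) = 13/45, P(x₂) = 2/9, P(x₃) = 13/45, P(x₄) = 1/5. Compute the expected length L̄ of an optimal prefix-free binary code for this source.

Repeatedly combine the two least-probable nodes; the expected code length is the sum of the merged weights.
merge 1/5 + 2/9 → 19/45
merge 13/45 + 13/45 → 26/45
merge 19/45 + 26/45 → 1
L = 19/45 + 26/45 + 1 = 2 bits/symbol.

2 bits/symbol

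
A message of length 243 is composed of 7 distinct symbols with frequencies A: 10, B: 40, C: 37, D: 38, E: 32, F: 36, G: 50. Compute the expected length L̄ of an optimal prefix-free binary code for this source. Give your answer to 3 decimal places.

Probabilities are the counts divided by 243.
Repeatedly combine the two least-probable nodes; the expected code length is the sum of the merged weights.
merge 10/243 + 32/243 → 14/81
merge 4/27 + 37/243 → 73/243
merge 38/243 + 40/243 → 26/81
merge 14/81 + 50/243 → 92/243
merge 73/243 + 26/81 → 151/243
merge 92/243 + 151/243 → 1
L = 14/81 + 73/243 + 26/81 + 92/243 + 151/243 + 1 = 679/243 ≈ 2.794 bits/symbol.

2.794 bits/symbol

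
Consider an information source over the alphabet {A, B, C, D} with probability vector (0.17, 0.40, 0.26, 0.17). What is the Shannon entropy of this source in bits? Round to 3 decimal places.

H = −Σ pᵢ log₂ pᵢ.
−0.17·log₂(0.17) = 0.4346
−0.40·log₂(0.40) = 0.5288
−0.26·log₂(0.26) = 0.5053
−0.17·log₂(0.17) = 0.4346
Sum ≈ 1.9032 → 1.903 bits.

1.903 bits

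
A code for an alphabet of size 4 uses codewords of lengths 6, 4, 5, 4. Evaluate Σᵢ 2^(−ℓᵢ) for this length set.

0.171875

With common denominator 2^6 = 64: Σ 2^(−ℓᵢ) = 1/64 + 4/64 + 2/64 + 4/64 = 11/64 = 0.171875.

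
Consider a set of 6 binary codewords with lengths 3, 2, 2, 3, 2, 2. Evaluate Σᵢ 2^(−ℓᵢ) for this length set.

With common denominator 2^3 = 8: Σ 2^(−ℓᵢ) = 1/8 + 2/8 + 2/8 + 1/8 + 2/8 + 2/8 = 10/8 = 1.25.

1.25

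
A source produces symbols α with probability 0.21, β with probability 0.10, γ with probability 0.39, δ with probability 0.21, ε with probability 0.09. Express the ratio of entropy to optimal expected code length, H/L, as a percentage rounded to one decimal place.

Entropy H = −Σ p log₂ p ≈ 2.1203 bits.
Huffman merges: 9/100+1/10→19/100; 19/100+21/100→2/5; 21/100+39/100→3/5; 2/5+3/5→1. L = 219/100 ≈ 2.1900.
Efficiency = H/L = 2.1203/2.1900 = 96.8%.

96.8%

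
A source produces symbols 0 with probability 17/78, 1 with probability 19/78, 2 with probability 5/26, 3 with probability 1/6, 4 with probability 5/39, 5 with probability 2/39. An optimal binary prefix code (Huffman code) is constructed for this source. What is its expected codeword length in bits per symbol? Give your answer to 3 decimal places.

2.526 bits/symbol

Repeatedly combine the two least-probable nodes; the expected code length is the sum of the merged weights.
merge 2/39 + 5/39 → 7/39
merge 1/6 + 7/39 → 9/26
merge 5/26 + 17/78 → 16/39
merge 19/78 + 9/26 → 23/39
merge 16/39 + 23/39 → 1
L = 7/39 + 9/26 + 16/39 + 23/39 + 1 = 197/78 ≈ 2.526 bits/symbol.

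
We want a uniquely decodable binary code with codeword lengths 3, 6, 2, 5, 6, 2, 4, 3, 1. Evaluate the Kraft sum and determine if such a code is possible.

1.375; no

With common denominator 2^6 = 64: Σ 2^(−ℓᵢ) = 8/64 + 1/64 + 16/64 + 2/64 + 1/64 + 16/64 + 4/64 + 8/64 + 32/64 = 88/64 = 1.375.
Kraft's inequality requires Σ ≤ 1; here Σ = 1.375 > 1, so no such prefix code exists.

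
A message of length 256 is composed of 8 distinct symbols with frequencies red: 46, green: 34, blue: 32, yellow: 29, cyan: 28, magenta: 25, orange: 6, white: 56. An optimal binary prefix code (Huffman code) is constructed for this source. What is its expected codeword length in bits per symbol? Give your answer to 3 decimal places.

2.902 bits/symbol

Probabilities are the counts divided by 256.
Repeatedly combine the two least-probable nodes; the expected code length is the sum of the merged weights.
merge 3/128 + 25/256 → 31/256
merge 7/64 + 29/256 → 57/256
merge 31/256 + 1/8 → 63/256
merge 17/128 + 23/128 → 5/16
merge 7/32 + 57/256 → 113/256
merge 63/256 + 5/16 → 143/256
merge 113/256 + 143/256 → 1
L = 31/256 + 57/256 + 63/256 + 5/16 + 113/256 + 143/256 + 1 = 743/256 ≈ 2.902 bits/symbol.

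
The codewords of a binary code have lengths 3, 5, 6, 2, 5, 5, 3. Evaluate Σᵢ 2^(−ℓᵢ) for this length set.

0.609375

With common denominator 2^6 = 64: Σ 2^(−ℓᵢ) = 8/64 + 2/64 + 1/64 + 16/64 + 2/64 + 2/64 + 8/64 = 39/64 = 0.609375.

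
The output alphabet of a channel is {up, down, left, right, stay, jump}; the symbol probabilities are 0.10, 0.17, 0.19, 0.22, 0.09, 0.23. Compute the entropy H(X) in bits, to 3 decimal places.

2.503 bits

H = −Σ pᵢ log₂ pᵢ.
−0.10·log₂(0.10) = 0.3322
−0.17·log₂(0.17) = 0.4346
−0.19·log₂(0.19) = 0.4552
−0.22·log₂(0.22) = 0.4806
−0.09·log₂(0.09) = 0.3127
−0.23·log₂(0.23) = 0.4877
Sum ≈ 2.5029 → 2.503 bits.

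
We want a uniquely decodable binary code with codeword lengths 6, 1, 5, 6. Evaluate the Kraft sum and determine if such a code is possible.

0.5625; yes

With common denominator 2^6 = 64: Σ 2^(−ℓᵢ) = 1/64 + 32/64 + 2/64 + 1/64 = 36/64 = 0.5625.
Kraft's inequality requires Σ ≤ 1; here Σ = 0.5625 ≤ 1, so such a prefix code exists.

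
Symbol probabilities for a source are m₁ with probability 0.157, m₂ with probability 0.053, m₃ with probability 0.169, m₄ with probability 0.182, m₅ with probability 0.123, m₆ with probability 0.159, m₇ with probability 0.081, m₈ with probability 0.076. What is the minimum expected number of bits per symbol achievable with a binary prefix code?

Repeatedly combine the two least-probable nodes; the expected code length is the sum of the merged weights.
merge 53/1000 + 19/250 → 129/1000
merge 81/1000 + 123/1000 → 51/250
merge 129/1000 + 157/1000 → 143/500
merge 159/1000 + 169/1000 → 41/125
merge 91/500 + 51/250 → 193/500
merge 143/500 + 41/125 → 307/500
merge 193/500 + 307/500 → 1
L = 129/1000 + 51/250 + 143/500 + 41/125 + 193/500 + 307/500 + 1 = 2947/1000 = 2.947 bits/symbol.

2.947 bits/symbol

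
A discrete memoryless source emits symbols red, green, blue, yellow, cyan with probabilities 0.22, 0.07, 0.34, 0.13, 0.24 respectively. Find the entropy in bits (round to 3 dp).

2.155 bits

H = −Σ pᵢ log₂ pᵢ.
−0.22·log₂(0.22) = 0.4806
−0.07·log₂(0.07) = 0.2686
−0.34·log₂(0.34) = 0.5292
−0.13·log₂(0.13) = 0.3826
−0.24·log₂(0.24) = 0.4941
Sum ≈ 2.1551 → 2.155 bits.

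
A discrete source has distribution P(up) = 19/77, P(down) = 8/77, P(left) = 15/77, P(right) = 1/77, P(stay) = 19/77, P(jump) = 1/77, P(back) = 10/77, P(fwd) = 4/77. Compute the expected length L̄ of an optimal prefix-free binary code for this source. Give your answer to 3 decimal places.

2.597 bits/symbol

Repeatedly combine the two least-probable nodes; the expected code length is the sum of the merged weights.
merge 1/77 + 1/77 → 2/77
merge 2/77 + 4/77 → 6/77
merge 6/77 + 8/77 → 2/11
merge 10/77 + 2/11 → 24/77
merge 15/77 + 19/77 → 34/77
merge 19/77 + 24/77 → 43/77
merge 34/77 + 43/77 → 1
L = 2/77 + 6/77 + 2/11 + 24/77 + 34/77 + 43/77 + 1 = 200/77 ≈ 2.597 bits/symbol.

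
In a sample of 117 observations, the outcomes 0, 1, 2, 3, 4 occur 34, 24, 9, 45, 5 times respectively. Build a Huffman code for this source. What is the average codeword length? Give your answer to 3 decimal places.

Probabilities are the counts divided by 117.
Repeatedly combine the two least-probable nodes; the expected code length is the sum of the merged weights.
merge 5/117 + 1/13 → 14/117
merge 14/117 + 8/39 → 38/117
merge 34/117 + 38/117 → 8/13
merge 5/13 + 8/13 → 1
L = 14/117 + 38/117 + 8/13 + 1 = 241/117 ≈ 2.060 bits/symbol.

2.060 bits/symbol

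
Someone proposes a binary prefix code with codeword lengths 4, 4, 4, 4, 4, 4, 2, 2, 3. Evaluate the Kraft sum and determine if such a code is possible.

1; yes

With common denominator 2^4 = 16: Σ 2^(−ℓᵢ) = 1/16 + 1/16 + 1/16 + 1/16 + 1/16 + 1/16 + 4/16 + 4/16 + 2/16 = 16/16 = 1.
Kraft's inequality requires Σ ≤ 1; here Σ = 1 ≤ 1, so such a prefix code exists.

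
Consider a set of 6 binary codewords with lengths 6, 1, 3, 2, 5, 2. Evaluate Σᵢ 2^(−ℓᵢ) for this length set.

With common denominator 2^6 = 64: Σ 2^(−ℓᵢ) = 1/64 + 32/64 + 8/64 + 16/64 + 2/64 + 16/64 = 75/64 = 1.171875.

1.171875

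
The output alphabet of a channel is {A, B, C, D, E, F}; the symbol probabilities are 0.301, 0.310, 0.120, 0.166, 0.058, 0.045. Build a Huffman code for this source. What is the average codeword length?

2.326 bits/symbol

Repeatedly combine the two least-probable nodes; the expected code length is the sum of the merged weights.
merge 9/200 + 29/500 → 103/1000
merge 103/1000 + 3/25 → 223/1000
merge 83/500 + 223/1000 → 389/1000
merge 301/1000 + 31/100 → 611/1000
merge 389/1000 + 611/1000 → 1
L = 103/1000 + 223/1000 + 389/1000 + 611/1000 + 1 = 1163/500 = 2.326 bits/symbol.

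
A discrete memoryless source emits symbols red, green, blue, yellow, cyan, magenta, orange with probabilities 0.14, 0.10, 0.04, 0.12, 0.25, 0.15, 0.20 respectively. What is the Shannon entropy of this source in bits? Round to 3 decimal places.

H = −Σ pᵢ log₂ pᵢ.
−0.14·log₂(0.14) = 0.3971
−0.10·log₂(0.10) = 0.3322
−0.04·log₂(0.04) = 0.1858
−0.12·log₂(0.12) = 0.3671
−0.25·log₂(0.25) = 0.5000
−0.15·log₂(0.15) = 0.4105
−0.20·log₂(0.20) = 0.4644
Sum ≈ 2.6571 → 2.657 bits.

2.657 bits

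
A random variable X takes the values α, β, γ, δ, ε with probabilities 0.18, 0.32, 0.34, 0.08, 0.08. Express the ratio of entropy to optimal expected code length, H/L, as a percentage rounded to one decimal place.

Entropy H = −Σ p log₂ p ≈ 2.0835 bits.
Huffman merges: 2/25+2/25→4/25; 4/25+9/50→17/50; 8/25+17/50→33/50; 17/50+33/50→1. L = 54/25 ≈ 2.1600.
Efficiency = H/L = 2.0835/2.1600 = 96.5%.

96.5%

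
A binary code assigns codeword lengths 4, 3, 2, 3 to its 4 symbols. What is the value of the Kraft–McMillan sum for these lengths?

0.5625

With common denominator 2^4 = 16: Σ 2^(−ℓᵢ) = 1/16 + 2/16 + 4/16 + 2/16 = 9/16 = 0.5625.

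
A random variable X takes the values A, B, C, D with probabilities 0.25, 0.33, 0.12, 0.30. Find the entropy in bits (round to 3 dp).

H = −Σ pᵢ log₂ pᵢ.
−0.25·log₂(0.25) = 0.5000
−0.33·log₂(0.33) = 0.5278
−0.12·log₂(0.12) = 0.3671
−0.30·log₂(0.30) = 0.5211
Sum ≈ 1.9160 → 1.916 bits.

1.916 bits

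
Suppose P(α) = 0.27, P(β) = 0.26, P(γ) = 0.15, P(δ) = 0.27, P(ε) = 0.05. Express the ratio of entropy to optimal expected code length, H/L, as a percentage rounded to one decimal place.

Entropy H = −Σ p log₂ p ≈ 2.1520 bits.
Huffman merges: 1/20+3/20→1/5; 1/5+13/50→23/50; 27/100+27/100→27/50; 23/50+27/50→1. L = 11/5 ≈ 2.2000.
Efficiency = H/L = 2.1520/2.2000 = 97.8%.

97.8%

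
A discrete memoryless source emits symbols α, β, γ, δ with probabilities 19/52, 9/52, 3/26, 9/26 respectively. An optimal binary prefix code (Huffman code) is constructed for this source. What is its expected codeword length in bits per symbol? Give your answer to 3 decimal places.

1.923 bits/symbol

Repeatedly combine the two least-probable nodes; the expected code length is the sum of the merged weights.
merge 3/26 + 9/52 → 15/52
merge 15/52 + 9/26 → 33/52
merge 19/52 + 33/52 → 1
L = 15/52 + 33/52 + 1 = 25/13 ≈ 1.923 bits/symbol.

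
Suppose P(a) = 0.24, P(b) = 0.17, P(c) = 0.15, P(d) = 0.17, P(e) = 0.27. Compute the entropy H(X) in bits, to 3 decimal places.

2.284 bits

H = −Σ pᵢ log₂ pᵢ.
−0.24·log₂(0.24) = 0.4941
−0.17·log₂(0.17) = 0.4346
−0.15·log₂(0.15) = 0.4105
−0.17·log₂(0.17) = 0.4346
−0.27·log₂(0.27) = 0.5100
Sum ≈ 2.2839 → 2.284 bits.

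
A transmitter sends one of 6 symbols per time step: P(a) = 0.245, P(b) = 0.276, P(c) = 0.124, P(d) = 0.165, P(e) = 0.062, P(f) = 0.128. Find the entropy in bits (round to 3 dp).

2.440 bits

H = −Σ pᵢ log₂ pᵢ.
−0.245·log₂(0.245) = 0.4971
−0.276·log₂(0.276) = 0.5126
−0.124·log₂(0.124) = 0.3734
−0.165·log₂(0.165) = 0.4289
−0.062·log₂(0.062) = 0.2487
−0.128·log₂(0.128) = 0.3796
Sum ≈ 2.4404 → 2.440 bits.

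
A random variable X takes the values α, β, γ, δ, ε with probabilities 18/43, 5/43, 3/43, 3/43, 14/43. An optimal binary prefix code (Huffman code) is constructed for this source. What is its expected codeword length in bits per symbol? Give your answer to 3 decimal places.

Repeatedly combine the two least-probable nodes; the expected code length is the sum of the merged weights.
merge 3/43 + 3/43 → 6/43
merge 5/43 + 6/43 → 11/43
merge 11/43 + 14/43 → 25/43
merge 18/43 + 25/43 → 1
L = 6/43 + 11/43 + 25/43 + 1 = 85/43 ≈ 1.977 bits/symbol.

1.977 bits/symbol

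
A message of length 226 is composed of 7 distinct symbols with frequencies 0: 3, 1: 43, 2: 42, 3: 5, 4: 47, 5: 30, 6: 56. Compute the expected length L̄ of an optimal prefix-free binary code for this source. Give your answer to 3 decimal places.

Probabilities are the counts divided by 226.
Repeatedly combine the two least-probable nodes; the expected code length is the sum of the merged weights.
merge 3/226 + 5/226 → 4/113
merge 4/113 + 15/113 → 19/113
merge 19/113 + 21/113 → 40/113
merge 43/226 + 47/226 → 45/113
merge 28/113 + 40/113 → 68/113
merge 45/113 + 68/113 → 1
L = 4/113 + 19/113 + 40/113 + 45/113 + 68/113 + 1 = 289/113 ≈ 2.558 bits/symbol.

2.558 bits/symbol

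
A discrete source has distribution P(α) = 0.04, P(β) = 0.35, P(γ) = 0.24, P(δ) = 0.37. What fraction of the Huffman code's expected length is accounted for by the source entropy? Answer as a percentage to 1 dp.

91.1%

Entropy H = −Σ p log₂ p ≈ 1.7407 bits.
Huffman merges: 1/25+6/25→7/25; 7/25+7/20→63/100; 37/100+63/100→1. L = 191/100 ≈ 1.9100.
Efficiency = H/L = 1.7407/1.9100 = 91.1%.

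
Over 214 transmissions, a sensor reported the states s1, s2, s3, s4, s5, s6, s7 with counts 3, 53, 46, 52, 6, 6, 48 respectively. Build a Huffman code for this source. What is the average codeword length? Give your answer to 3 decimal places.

Probabilities are the counts divided by 214.
Repeatedly combine the two least-probable nodes; the expected code length is the sum of the merged weights.
merge 3/214 + 3/107 → 9/214
merge 3/107 + 9/214 → 15/214
merge 15/214 + 23/107 → 61/214
merge 24/107 + 26/107 → 50/107
merge 53/214 + 61/214 → 57/107
merge 50/107 + 57/107 → 1
L = 9/214 + 15/214 + 61/214 + 50/107 + 57/107 + 1 = 513/214 ≈ 2.397 bits/symbol.

2.397 bits/symbol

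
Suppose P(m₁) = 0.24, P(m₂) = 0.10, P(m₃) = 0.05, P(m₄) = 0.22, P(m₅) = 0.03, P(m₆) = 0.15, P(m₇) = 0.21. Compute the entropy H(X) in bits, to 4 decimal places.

H = −Σ pᵢ log₂ pᵢ.
−0.24·log₂(0.24) = 0.4941
−0.10·log₂(0.10) = 0.3322
−0.05·log₂(0.05) = 0.2161
−0.22·log₂(0.22) = 0.4806
−0.03·log₂(0.03) = 0.1518
−0.15·log₂(0.15) = 0.4105
−0.21·log₂(0.21) = 0.4728
Sum ≈ 2.5581 → 2.5581 bits.

2.5581 bits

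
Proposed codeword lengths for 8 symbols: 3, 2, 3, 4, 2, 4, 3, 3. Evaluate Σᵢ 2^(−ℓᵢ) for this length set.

With common denominator 2^4 = 16: Σ 2^(−ℓᵢ) = 2/16 + 4/16 + 2/16 + 1/16 + 4/16 + 1/16 + 2/16 + 2/16 = 18/16 = 1.125.

1.125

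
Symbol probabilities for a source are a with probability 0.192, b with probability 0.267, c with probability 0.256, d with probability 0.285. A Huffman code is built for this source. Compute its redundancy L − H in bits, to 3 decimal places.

0.015 bits

Entropy H = −Σ p log₂ p ≈ 1.9851 bits.
Huffman merges: 24/125+32/125→56/125; 267/1000+57/200→69/125; 56/125+69/125→1. L = 2 ≈ 2.0000.
L − H = 2.0000 − 1.9851 = 0.015 bits.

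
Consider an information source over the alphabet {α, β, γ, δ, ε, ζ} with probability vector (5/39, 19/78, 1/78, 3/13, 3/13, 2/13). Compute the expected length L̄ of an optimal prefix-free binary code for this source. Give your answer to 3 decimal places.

Repeatedly combine the two least-probable nodes; the expected code length is the sum of the merged weights.
merge 1/78 + 5/39 → 11/78
merge 11/78 + 2/13 → 23/78
merge 3/13 + 3/13 → 6/13
merge 19/78 + 23/78 → 7/13
merge 6/13 + 7/13 → 1
L = 11/78 + 23/78 + 6/13 + 7/13 + 1 = 95/39 ≈ 2.436 bits/symbol.

2.436 bits/symbol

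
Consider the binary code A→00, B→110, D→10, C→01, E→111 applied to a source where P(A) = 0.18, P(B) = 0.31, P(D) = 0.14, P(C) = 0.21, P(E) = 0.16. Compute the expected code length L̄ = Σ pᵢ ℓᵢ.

L̄ = Σ pᵢ·ℓᵢ = 0.18·2 + 0.31·3 + 0.14·2 + 0.21·2 + 0.16·3 = 2.47 bits/symbol.

2.47 bits/symbol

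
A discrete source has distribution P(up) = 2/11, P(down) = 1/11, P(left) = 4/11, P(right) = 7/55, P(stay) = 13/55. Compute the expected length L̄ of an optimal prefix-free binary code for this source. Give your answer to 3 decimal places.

2.218 bits/symbol

Repeatedly combine the two least-probable nodes; the expected code length is the sum of the merged weights.
merge 1/11 + 7/55 → 12/55
merge 2/11 + 12/55 → 2/5
merge 13/55 + 4/11 → 3/5
merge 2/5 + 3/5 → 1
L = 12/55 + 2/5 + 3/5 + 1 = 122/55 ≈ 2.218 bits/symbol.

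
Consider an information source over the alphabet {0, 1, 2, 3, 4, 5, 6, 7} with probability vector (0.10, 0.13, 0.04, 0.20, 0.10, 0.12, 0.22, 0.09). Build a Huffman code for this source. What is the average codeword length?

Repeatedly combine the two least-probable nodes; the expected code length is the sum of the merged weights.
merge 1/25 + 9/100 → 13/100
merge 1/10 + 1/10 → 1/5
merge 3/25 + 13/100 → 1/4
merge 13/100 + 1/5 → 33/100
merge 1/5 + 11/50 → 21/50
merge 1/4 + 33/100 → 29/50
merge 21/50 + 29/50 → 1
L = 13/100 + 1/5 + 1/4 + 33/100 + 21/50 + 29/50 + 1 = 291/100 = 2.91 bits/symbol.

2.91 bits/symbol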